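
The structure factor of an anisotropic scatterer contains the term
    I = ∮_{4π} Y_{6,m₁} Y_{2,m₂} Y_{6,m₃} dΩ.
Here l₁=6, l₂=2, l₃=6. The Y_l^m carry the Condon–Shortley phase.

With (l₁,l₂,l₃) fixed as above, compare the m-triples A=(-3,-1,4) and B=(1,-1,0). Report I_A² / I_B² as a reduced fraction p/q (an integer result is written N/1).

35/1

l's match ⇒ only the (l;m) 3-j factors differ between A and B.
A: triangle coeff Δ(6,2,6) = 1/90090; Σ_t [0,1]: t=0:+1/725760 t=1:−1/161280 = -1/207360; (3j)²=7/286 [(6 2 6; -3 -1 4)], sign=-1
B: triangle coeff Δ(6,2,6) = 1/90090; Σ_t [0,1]: t=0:+1/28800 t=1:−1/34560 = 1/172800; (3j)²=1/1430 [(6 2 6; 1 -1 0)], sign=+1
I_A²/I_B² = (7/286)/(1/1430) = 35/1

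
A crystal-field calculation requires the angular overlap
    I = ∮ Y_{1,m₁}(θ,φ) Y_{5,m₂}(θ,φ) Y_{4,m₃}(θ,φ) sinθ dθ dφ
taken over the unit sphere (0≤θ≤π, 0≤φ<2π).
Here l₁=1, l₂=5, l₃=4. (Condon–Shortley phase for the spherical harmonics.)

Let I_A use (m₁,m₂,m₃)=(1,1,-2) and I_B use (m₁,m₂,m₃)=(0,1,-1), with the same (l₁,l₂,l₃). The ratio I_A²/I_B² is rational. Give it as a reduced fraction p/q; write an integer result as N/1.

1/4

l's match ⇒ only the (l;m) 3-j factors differ between A and B.
A: triangle coeff Δ(1,5,4) = 1/495; Σ_t [0,0]: t=0:+1/2880 = 1/2880; (3j)²=2/165 [(1 5 4; 1 1 -2)], sign=+1
B: triangle coeff Δ(1,5,4) = 1/495; Σ_t [1,1]: t=1:−1/720 = -1/720; (3j)²=8/165 [(1 5 4; 0 1 -1)], sign=+1
I_A²/I_B² = (2/165)/(8/165) = 1/4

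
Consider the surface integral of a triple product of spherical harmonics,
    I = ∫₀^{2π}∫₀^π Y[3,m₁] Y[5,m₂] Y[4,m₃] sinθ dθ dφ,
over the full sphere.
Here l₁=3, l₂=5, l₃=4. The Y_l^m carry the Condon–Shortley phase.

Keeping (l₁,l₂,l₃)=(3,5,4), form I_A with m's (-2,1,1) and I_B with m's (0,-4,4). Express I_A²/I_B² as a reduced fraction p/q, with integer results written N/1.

l's match ⇒ only the (l;m) 3-j factors differ between A and B.
A: triangle coeff Δ(3,5,4) = 1/180180; Σ_t [3,4]: t=3:−1/432 t=4:+1/1152 = -5/3456; (3j)²=625/36036 [(3 5 4; -2 1 1)], sign=+1
B: triangle coeff Δ(3,5,4) = 1/180180; Σ_t [1,1]: t=1:−1/8640 = -1/8640; (3j)²=28/715 [(3 5 4; 0 -4 4)], sign=-1
I_A²/I_B² = (625/36036)/(28/715) = 3125/7056

3125/7056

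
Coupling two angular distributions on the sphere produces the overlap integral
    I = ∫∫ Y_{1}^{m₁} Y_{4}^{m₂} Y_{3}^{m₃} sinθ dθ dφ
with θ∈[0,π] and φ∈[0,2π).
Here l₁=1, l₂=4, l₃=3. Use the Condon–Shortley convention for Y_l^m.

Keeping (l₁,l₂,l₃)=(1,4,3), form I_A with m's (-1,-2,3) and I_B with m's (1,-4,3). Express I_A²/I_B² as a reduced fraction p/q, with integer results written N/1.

l's match ⇒ only the (l;m) 3-j factors differ between A and B.
A: triangle coeff Δ(1,4,3) = 1/252; Σ_t [2,2]: t=2:+1/1440 = 1/1440; (3j)²=1/252 [(1 4 3; -1 -2 3)], sign=+1
B: triangle coeff Δ(1,4,3) = 1/252; Σ_t [0,0]: t=0:+1/1440 = 1/1440; (3j)²=1/9 [(1 4 3; 1 -4 3)], sign=+1
I_A²/I_B² = (1/252)/(1/9) = 1/28

1/28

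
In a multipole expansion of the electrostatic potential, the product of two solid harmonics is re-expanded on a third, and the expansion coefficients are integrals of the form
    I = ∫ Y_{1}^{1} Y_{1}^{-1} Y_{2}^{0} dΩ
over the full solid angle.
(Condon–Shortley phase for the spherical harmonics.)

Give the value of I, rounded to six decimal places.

Rules hold: Σm=0, L=4 even, 0≤2≤2.
N = 3·3·5 = 45
Δ = 0!·2!·2!/5! = 1/30
Racah Σ t=0..0: t=0:+1/1 = 1/1
⇒ 3j(1 1 2; 0 0 0)² = 2/15, sgn +1
Racah Σ t=0..0: t=0:+1/4 = 1/4
⇒ 3j(1 1 2; 1 -1 0)² = 1/30, sgn +1
4πI² = N·(3j₀)²·(3jₘ)² = 1/5
I = +1·√(0.2/4π) = 0.12615663

0.126157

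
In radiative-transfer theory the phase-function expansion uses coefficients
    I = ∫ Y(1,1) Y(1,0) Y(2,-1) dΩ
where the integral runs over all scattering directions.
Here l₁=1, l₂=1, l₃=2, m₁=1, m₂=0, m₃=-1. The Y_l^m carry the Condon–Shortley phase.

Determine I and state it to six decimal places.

-0.218510

m-sum 0 ✓  L=4 even ✓  0≤2≤2 ✓
Π(2lᵢ+1) = 3×3×5 = 45
triangle coeff Δ(1,1,2) = 1/30
Σ_t [0,0]: t=0:+1/1 = 1/1
(3j)²=2/15 [(1 1 2; 0 0 0)], sign=+1
Σ_t [0,0]: t=0:+1/2 = 1/2
(3j)²=1/10 [(1 1 2; 1 0 -1)], sign=-1
⇒ 4πI² = 3/5
I = (-1)√(3/5/(4π)) = -0.21850969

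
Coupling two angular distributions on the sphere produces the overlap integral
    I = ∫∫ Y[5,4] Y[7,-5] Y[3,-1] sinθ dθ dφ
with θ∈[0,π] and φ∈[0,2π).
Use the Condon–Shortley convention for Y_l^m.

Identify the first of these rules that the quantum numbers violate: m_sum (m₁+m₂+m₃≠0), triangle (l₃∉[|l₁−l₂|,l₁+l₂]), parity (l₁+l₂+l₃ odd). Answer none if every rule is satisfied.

Σmᵢ = -2  ✗
l₃∈[|l₁−l₂|,l₁+l₂]=[2,12], have l₃=3
Σlᵢ = 15 ⇒ odd

m_sum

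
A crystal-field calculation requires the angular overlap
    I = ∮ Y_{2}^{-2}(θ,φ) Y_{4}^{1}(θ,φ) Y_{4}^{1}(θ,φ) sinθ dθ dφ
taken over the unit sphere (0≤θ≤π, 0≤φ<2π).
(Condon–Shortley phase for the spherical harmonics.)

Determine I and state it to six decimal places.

m-sum 0 ✓  L=10 even ✓  2≤4≤6 ✓
Π(2lᵢ+1) = 5×9×9 = 405
triangle coeff Δ(2,4,4) = 1/13860
Σ_t [0,2]: t=0:+1/192 t=1:−1/36 t=2:+1/192 = -5/288
(3j)²=20/693 [(2 4 4; 0 0 0)], sign=-1
Σ_t [2,2]: t=2:+1/144 = 1/144
(3j)²=10/231 [(2 4 4; -2 1 1)], sign=-1
⇒ 4πI² = 3000/5929
I = (+1)√(3000/5929/(4π)) = 0.20066192

0.200662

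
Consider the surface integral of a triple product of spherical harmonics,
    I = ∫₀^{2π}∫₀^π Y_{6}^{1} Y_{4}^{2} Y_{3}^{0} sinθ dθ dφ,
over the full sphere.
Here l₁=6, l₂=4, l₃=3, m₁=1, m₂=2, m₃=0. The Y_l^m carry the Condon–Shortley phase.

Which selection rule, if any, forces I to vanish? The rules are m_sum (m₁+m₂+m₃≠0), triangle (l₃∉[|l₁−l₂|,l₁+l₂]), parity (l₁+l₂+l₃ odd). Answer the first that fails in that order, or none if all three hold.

m_sum

Σmᵢ = 3  ✗
l₃∈[|l₁−l₂|,l₁+l₂]=[2,10], have l₃=3
Σlᵢ = 13 ⇒ odd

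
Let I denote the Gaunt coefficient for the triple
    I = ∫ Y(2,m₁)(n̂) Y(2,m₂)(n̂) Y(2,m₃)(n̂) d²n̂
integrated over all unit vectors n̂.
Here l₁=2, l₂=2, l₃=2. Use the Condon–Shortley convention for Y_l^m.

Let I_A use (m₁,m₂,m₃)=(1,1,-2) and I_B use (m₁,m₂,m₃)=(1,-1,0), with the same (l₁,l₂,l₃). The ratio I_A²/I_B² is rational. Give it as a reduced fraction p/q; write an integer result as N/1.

Same 2,2,2: normalisation and zero-m 3j drop out of the ratio.
A: Δ: 2! 2! 2! / 7! → 1/630; sum: t=1:−1/4 = -1/4; 3j²(2 2 2; 1 1 -2) = Δ·Π!·Σ² = 3/35  (sign -1)
B: Δ: 2! 2! 2! / 7! → 1/630; sum: t=0:+1/2 t=1:−1/4 = 1/4; 3j²(2 2 2; 1 -1 0) = Δ·Π!·Σ² = 1/70  (sign +1)
I_A²/I_B² = (3/35)/(1/70) = 6/1

6/1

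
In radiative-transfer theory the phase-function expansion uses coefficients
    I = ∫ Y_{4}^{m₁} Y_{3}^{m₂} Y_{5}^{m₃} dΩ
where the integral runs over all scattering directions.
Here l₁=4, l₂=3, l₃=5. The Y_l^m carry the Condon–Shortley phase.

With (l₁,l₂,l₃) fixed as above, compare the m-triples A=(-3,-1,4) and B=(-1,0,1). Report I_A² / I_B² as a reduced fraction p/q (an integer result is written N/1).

Shared (l₁,l₂,l₃)=(4,3,5): N and (l;000)² cancel in I_A²/I_B².
A: Δ = 2!·6!·4!/13! = 1/180180; Racah Σ t=1..2: t=1:−1/4320 t=2:+1/5760 = -1/17280; ⇒ 3j(4 3 5; -3 -1 4)² = 7/4290, sgn +1
B: Δ = 2!·6!·4!/13! = 1/180180; Racah Σ t=0..2: t=0:+1/1440 t=1:−1/192 t=2:+1/432 = -19/8640; ⇒ 3j(4 3 5; -1 0 1)² = 361/30030, sgn -1
I_A²/I_B² = (7/4290)/(361/30030) = 49/361

49/361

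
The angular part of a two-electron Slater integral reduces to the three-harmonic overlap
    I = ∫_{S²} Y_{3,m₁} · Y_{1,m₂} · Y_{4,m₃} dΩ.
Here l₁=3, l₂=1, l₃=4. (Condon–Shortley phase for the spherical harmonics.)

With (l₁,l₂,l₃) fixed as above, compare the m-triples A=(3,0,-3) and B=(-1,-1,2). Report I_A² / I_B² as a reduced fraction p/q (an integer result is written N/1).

7/15

Same 3,1,4: normalisation and zero-m 3j drop out of the ratio.
A: Δ: 0! 6! 2! / 9! → 1/252; sum: t=0:+1/720 = 1/720; 3j²(3 1 4; 3 0 -3) = Δ·Π!·Σ² = 1/36  (sign -1)
B: Δ: 0! 6! 2! / 9! → 1/252; sum: t=0:+1/96 = 1/96; 3j²(3 1 4; -1 -1 2) = Δ·Π!·Σ² = 5/84  (sign +1)
I_A²/I_B² = (1/36)/(5/84) = 7/15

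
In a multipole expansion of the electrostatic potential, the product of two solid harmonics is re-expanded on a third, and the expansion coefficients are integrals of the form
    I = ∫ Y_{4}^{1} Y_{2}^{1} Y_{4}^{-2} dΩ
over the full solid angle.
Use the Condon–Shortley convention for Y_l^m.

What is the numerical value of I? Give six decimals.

0.127700

Checks pass: Σm=0; 10 even; l₃=4∈[2,6].
(2·4+1)(2·2+1)(2·4+1) = 405
Δ: 2! 6! 2! / 11! → 1/13860
sum: t=0:+1/192 t=1:−1/36 t=2:+1/192 = -5/288
3j²(4 2 4; 0 0 0) = Δ·Π!·Σ² = 20/693  (sign -1)
sum: t=1:−1/96 t=2:+1/240 = -1/160
3j²(4 2 4; 1 1 -2) = Δ·Π!·Σ² = 27/1540  (sign -1)
combine: 4πI² = 405·20/693·27/1540 = 1215/5929
take √, sign +1: I = 0.12770047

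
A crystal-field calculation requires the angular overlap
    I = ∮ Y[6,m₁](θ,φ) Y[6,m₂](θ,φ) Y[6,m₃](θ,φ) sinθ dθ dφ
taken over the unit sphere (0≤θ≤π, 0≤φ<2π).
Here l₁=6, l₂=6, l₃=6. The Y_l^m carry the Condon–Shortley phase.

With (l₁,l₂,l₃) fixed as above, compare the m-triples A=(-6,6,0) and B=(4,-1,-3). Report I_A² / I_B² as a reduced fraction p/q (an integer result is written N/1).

Shared (l₁,l₂,l₃)=(6,6,6): N and (l;000)² cancel in I_A²/I_B².
A: Δ = 6!·6!·6!/19! = 1/325909584; Racah Σ t=6..6: t=6:+1/373248000 = 1/373248000; ⇒ 3j(6 6 6; -6 6 0)² = 11/4199, sgn +1
B: Δ = 6!·6!·6!/19! = 1/325909584; Racah Σ t=0..2: t=0:+1/4147200 t=1:−1/691200 t=2:+1/1244160 = -1/2488320; ⇒ 3j(6 6 6; 4 -1 -3)² = 875/184756, sgn +1
I_A²/I_B² = (11/4199)/(875/184756) = 484/875

484/875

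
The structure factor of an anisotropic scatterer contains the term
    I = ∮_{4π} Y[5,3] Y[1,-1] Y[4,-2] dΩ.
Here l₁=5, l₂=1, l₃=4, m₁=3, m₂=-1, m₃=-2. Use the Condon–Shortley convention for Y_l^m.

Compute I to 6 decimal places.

Checks pass: Σm=0; 10 even; l₃=4∈[4,6].
(2·5+1)(2·1+1)(2·4+1) = 297
Δ: 2! 8! 0! / 11! → 1/495
sum: t=1:−1/576 = -1/576
3j²(5 1 4; 0 0 0) = Δ·Π!·Σ² = 5/99  (sign -1)
sum: t=0:+1/2880 = 1/2880
3j²(5 1 4; 3 -1 -2) = Δ·Π!·Σ² = 28/495  (sign +1)
combine: 4πI² = 297·5/99·28/495 = 28/33
take √, sign -1: I = -0.25984664

-0.259847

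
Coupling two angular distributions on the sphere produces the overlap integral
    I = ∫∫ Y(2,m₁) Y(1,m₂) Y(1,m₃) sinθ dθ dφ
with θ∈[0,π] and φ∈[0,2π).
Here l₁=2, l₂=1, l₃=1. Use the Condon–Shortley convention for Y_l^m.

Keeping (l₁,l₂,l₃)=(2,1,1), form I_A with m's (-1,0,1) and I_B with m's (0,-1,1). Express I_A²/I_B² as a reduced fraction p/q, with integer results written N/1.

3/1

l's match ⇒ only the (l;m) 3-j factors differ between A and B.
A: triangle coeff Δ(2,1,1) = 1/30; Σ_t [1,1]: t=1:−1/2 = -1/2; (3j)²=1/10 [(2 1 1; -1 0 1)], sign=-1
B: triangle coeff Δ(2,1,1) = 1/30; Σ_t [0,0]: t=0:+1/4 = 1/4; (3j)²=1/30 [(2 1 1; 0 -1 1)], sign=+1
I_A²/I_B² = (1/10)/(1/30) = 3/1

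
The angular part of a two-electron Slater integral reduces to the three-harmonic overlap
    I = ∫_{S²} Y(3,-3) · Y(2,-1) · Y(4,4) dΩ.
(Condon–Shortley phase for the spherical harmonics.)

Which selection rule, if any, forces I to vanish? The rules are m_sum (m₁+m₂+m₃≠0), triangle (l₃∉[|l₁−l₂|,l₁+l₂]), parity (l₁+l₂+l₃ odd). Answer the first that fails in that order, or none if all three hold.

m₁+m₂+m₃ = -3 − 1 + 4 = 0  ✓
triangle: |3−2|=1 ≤ l₃=4 ≤ 3+2=5  ✓
parity: l₁+l₂+l₃ = 9 is odd  ✗

parity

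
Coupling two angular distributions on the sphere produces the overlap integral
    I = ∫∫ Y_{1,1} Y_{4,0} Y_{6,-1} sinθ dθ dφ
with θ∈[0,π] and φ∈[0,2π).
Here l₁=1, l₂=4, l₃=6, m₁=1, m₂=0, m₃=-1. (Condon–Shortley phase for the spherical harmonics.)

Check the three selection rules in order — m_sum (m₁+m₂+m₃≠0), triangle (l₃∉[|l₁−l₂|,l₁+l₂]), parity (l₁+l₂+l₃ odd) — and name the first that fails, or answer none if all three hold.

azimuthal sum: 1 + 0 − 1 = 0  ✓
3 ≤ 6 ≤ 5 (triangle on l)  ✗
L = 1 + 4 + 6 = 11 (odd)

triangle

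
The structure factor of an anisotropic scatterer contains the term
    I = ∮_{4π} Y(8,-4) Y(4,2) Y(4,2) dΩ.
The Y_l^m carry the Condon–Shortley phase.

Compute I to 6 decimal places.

Rules hold: Σm=0, L=16 even, 4≤4≤12.
N = 17·9·9 = 1377
Δ = 8!·8!·0!/17! = 1/218790
Racah Σ t=4..4: t=4:+1/331776 = 1/331776
⇒ 3j(8 4 4; 0 0 0)² = 490/21879, sgn +1
Racah Σ t=6..6: t=6:+1/2073600 = 1/2073600
⇒ 3j(8 4 4; -4 2 2)² = 28/1105, sgn +1
4πI² = N·(3j₀)²·(3jₘ)² = 24696/31603
I = +1·√(0.781445/4π) = 0.24937001

0.249370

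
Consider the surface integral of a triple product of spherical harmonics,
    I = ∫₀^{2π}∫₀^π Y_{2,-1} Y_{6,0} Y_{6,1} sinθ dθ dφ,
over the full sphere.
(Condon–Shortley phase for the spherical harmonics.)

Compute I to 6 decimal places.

Checks pass: Σm=0; 14 even; l₃=6∈[4,8].
(2·2+1)(2·6+1)(2·6+1) = 845
Δ: 2! 2! 10! / 15! → 1/90090
sum: t=0:+1/69120 t=1:−1/14400 t=2:+1/69120 = -7/172800
3j²(2 6 6; 0 0 0) = Δ·Π!·Σ² = 14/715  (sign -1)
sum: t=1:−1/28800 t=2:+1/34560 = -1/172800
3j²(2 6 6; -1 0 1) = Δ·Π!·Σ² = 1/1430  (sign +1)
combine: 4πI² = 845·14/715·1/1430 = 7/605
take √, sign -1: I = -0.03034355

-0.030344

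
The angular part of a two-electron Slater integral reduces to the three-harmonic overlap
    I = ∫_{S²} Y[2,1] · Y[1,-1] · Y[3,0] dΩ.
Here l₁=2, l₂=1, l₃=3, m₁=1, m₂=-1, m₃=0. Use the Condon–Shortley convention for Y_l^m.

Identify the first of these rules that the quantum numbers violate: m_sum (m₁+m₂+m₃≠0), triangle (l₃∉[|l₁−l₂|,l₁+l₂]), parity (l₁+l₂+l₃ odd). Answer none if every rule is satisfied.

none

m₁+m₂+m₃ = 1 − 1 + 0 = 0  ✓
triangle: |2−1|=1 ≤ l₃=3 ≤ 2+1=3  ✓
parity: l₁+l₂+l₃ = 6 is even  ✓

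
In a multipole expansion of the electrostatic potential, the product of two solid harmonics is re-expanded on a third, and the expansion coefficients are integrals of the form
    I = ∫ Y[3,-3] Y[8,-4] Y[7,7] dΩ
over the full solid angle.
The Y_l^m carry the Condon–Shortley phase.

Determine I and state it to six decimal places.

-0.020973

m-sum 0 ✓  L=18 even ✓  5≤7≤11 ✓
Π(2lᵢ+1) = 7×17×15 = 1785
triangle coeff Δ(3,8,7) = 1/5290740
Σ_t [1,3]: t=1:−1/7257600 t=2:+1/2073600 t=3:−1/7257600 = 1/4838400
(3j)²=252/20995 [(3 8 7; 0 0 0)], sign=-1
Σ_t [4,4]: t=4:+1/22992076800 = 1/22992076800
(3j)²=1/3876 [(3 8 7; -3 -4 7)], sign=+1
⇒ 4πI² = 441/79781
I = (-1)√(441/79781/(4π)) = -0.02097320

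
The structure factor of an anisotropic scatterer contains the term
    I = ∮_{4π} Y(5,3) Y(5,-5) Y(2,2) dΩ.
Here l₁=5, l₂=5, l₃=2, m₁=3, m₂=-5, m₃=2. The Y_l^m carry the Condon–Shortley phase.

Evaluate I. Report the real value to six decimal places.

m-sum 0 ✓  L=12 even ✓  0≤2≤10 ✓
Π(2lᵢ+1) = 11×11×5 = 605
triangle coeff Δ(5,5,2) = 1/38610
Σ_t [3,5]: t=3:−1/2880 t=4:+1/576 t=5:−1/2880 = 1/960
(3j)²=10/429 [(5 5 2; 0 0 0)], sign=+1
Σ_t [0,0]: t=0:+1/161280 = 1/161280
(3j)²=1/143 [(5 5 2; 3 -5 2)], sign=+1
⇒ 4πI² = 50/507
I = (+1)√(50/507/(4π)) = 0.08858824

0.088588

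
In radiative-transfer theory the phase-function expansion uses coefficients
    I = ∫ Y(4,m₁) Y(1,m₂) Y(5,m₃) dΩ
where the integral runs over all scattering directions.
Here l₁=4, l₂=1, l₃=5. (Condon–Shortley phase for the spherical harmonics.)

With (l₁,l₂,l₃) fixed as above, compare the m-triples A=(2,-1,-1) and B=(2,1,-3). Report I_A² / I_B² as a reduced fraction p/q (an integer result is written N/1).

3/14

Same 4,1,5: normalisation and zero-m 3j drop out of the ratio.
A: Δ: 0! 8! 2! / 11! → 1/495; sum: t=0:+1/2880 = 1/2880; 3j²(4 1 5; 2 -1 -1) = Δ·Π!·Σ² = 2/165  (sign +1)
B: Δ: 0! 8! 2! / 11! → 1/495; sum: t=0:+1/2880 = 1/2880; 3j²(4 1 5; 2 1 -3) = Δ·Π!·Σ² = 28/495  (sign +1)
I_A²/I_B² = (2/165)/(28/495) = 3/14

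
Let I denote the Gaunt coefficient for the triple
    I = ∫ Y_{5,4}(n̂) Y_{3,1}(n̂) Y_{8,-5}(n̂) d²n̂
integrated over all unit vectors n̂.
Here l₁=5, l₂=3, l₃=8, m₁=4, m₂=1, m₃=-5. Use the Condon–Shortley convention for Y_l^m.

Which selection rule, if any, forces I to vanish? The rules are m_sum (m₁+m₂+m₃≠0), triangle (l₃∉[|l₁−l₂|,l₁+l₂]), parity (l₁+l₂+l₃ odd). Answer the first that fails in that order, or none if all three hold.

none

m₁+m₂+m₃ = 4 + 1 − 5 = 0  ✓
triangle: |5−3|=2 ≤ l₃=8 ≤ 5+3=8  ✓
parity: l₁+l₂+l₃ = 16 is even  ✓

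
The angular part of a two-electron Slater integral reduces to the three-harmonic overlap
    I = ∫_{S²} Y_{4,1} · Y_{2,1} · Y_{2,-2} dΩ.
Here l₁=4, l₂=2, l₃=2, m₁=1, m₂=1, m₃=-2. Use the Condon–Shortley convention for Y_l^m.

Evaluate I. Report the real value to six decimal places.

-0.090112

m-sum 0 ✓  L=8 even ✓  2≤2≤6 ✓
Π(2lᵢ+1) = 9×5×5 = 225
triangle coeff Δ(4,2,2) = 1/630
Σ_t [2,2]: t=2:+1/16 = 1/16
(3j)²=2/35 [(4 2 2; 0 0 0)], sign=+1
Σ_t [3,3]: t=3:−1/144 = -1/144
(3j)²=1/126 [(4 2 2; 1 1 -2)], sign=-1
⇒ 4πI² = 5/49
I = (-1)√(5/49/(4π)) = -0.09011188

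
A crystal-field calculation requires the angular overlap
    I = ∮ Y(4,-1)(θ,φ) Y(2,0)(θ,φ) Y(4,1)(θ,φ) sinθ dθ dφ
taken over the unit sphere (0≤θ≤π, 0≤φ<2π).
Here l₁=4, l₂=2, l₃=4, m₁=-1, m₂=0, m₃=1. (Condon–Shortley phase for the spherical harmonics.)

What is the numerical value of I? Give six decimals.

-0.139264

Checks pass: Σm=0; 10 even; l₃=4∈[2,6].
(2·4+1)(2·2+1)(2·4+1) = 405
Δ: 2! 6! 2! / 11! → 1/13860
sum: t=0:+1/192 t=1:−1/36 t=2:+1/192 = -5/288
3j²(4 2 4; 0 0 0) = Δ·Π!·Σ² = 20/693  (sign -1)
sum: t=0:+1/480 t=1:−1/48 t=2:+1/144 = -17/1440
3j²(4 2 4; -1 0 1) = Δ·Π!·Σ² = 289/13860  (sign +1)
combine: 4πI² = 405·20/693·289/13860 = 1445/5929
take √, sign -1: I = -0.13926381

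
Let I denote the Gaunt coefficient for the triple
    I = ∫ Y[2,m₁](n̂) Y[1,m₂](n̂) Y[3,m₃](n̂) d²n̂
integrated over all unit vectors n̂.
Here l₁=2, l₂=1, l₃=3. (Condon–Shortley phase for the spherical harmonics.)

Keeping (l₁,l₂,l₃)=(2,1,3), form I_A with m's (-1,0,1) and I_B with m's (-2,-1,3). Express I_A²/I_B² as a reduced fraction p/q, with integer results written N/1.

Shared (l₁,l₂,l₃)=(2,1,3): N and (l;000)² cancel in I_A²/I_B².
A: Δ = 0!·4!·2!/7! = 1/105; Racah Σ t=0..0: t=0:+1/6 = 1/6; ⇒ 3j(2 1 3; -1 0 1)² = 8/105, sgn +1
B: Δ = 0!·4!·2!/7! = 1/105; Racah Σ t=0..0: t=0:+1/48 = 1/48; ⇒ 3j(2 1 3; -2 -1 3)² = 1/7, sgn +1
I_A²/I_B² = (8/105)/(1/7) = 8/15

8/15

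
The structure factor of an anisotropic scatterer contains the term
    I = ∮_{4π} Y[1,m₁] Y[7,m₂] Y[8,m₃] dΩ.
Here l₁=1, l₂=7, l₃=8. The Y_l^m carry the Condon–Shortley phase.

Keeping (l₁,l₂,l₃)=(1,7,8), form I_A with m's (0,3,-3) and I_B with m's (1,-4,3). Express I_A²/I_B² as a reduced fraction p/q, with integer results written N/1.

Same 1,7,8: normalisation and zero-m 3j drop out of the ratio.
A: Δ: 0! 2! 14! / 17! → 1/2040; sum: t=0:+1/87091200 = 1/87091200; 3j²(1 7 8; 0 3 -3) = Δ·Π!·Σ² = 11/408  (sign -1)
B: Δ: 0! 2! 14! / 17! → 1/2040; sum: t=0:+1/479001600 = 1/479001600; 3j²(1 7 8; 1 -4 3) = Δ·Π!·Σ² = 1/204  (sign -1)
I_A²/I_B² = (11/408)/(1/204) = 11/2

11/2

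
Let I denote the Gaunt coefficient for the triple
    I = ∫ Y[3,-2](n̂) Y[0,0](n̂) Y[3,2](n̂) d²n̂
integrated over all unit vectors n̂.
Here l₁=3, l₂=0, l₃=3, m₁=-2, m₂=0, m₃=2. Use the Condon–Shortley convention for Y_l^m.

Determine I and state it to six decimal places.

Rules hold: Σm=0, L=6 even, 3≤3≤3.
N = 7·1·7 = 49
Δ = 0!·6!·0!/7! = 1/7
Racah Σ t=0..0: t=0:+1/36 = 1/36
⇒ 3j(3 0 3; 0 0 0)² = 1/7, sgn -1
Racah Σ t=0..0: t=0:+1/120 = 1/120
⇒ 3j(3 0 3; -2 0 2)² = 1/7, sgn -1
4πI² = N·(3j₀)²·(3jₘ)² = 1/1
I = +1·√(1/4π) = 0.28209479

0.282095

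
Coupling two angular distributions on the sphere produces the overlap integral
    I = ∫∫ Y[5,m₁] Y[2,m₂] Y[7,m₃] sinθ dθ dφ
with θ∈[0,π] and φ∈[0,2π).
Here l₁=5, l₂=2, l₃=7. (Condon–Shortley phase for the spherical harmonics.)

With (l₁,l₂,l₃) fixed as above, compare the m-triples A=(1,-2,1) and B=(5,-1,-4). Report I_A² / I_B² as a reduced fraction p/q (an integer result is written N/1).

l's match ⇒ only the (l;m) 3-j factors differ between A and B.
A: triangle coeff Δ(5,2,7) = 1/15015; Σ_t [0,0]: t=0:+1/414720 = 1/414720; (3j)²=2/429 [(5 2 7; 1 -2 1)], sign=+1
B: triangle coeff Δ(5,2,7) = 1/15015; Σ_t [0,0]: t=0:+1/21772800 = 1/21772800; (3j)²=1/1365 [(5 2 7; 5 -1 -4)], sign=-1
I_A²/I_B² = (2/429)/(1/1365) = 70/11

70/11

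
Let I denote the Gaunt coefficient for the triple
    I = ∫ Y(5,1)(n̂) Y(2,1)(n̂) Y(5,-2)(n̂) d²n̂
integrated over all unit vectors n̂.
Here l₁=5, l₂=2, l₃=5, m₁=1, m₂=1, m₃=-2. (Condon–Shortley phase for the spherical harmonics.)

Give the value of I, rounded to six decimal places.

0.104819

Rules hold: Σm=0, L=12 even, 3≤5≤7.
N = 11·5·11 = 605
Δ = 2!·8!·2!/13! = 1/38610
Racah Σ t=0..2: t=0:+1/2880 t=1:−1/576 t=2:+1/2880 = -1/960
⇒ 3j(5 2 5; 0 0 0)² = 10/429, sgn +1
Racah Σ t=1..2: t=1:−1/1440 t=2:+1/2880 = -1/2880
⇒ 3j(5 2 5; 1 1 -2)² = 7/715, sgn +1
4πI² = N·(3j₀)²·(3jₘ)² = 70/507
I = +1·√(0.138067/4π) = 0.10481902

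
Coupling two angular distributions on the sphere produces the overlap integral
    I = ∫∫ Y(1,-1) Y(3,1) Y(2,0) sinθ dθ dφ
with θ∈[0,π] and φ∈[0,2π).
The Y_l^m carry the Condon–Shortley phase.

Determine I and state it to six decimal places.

m-sum 0 ✓  L=6 even ✓  2≤2≤4 ✓
Π(2lᵢ+1) = 3×7×5 = 105
triangle coeff Δ(1,3,2) = 1/105
Σ_t [1,1]: t=1:−1/4 = -1/4
(3j)²=3/35 [(1 3 2; 0 0 0)], sign=-1
Σ_t [2,2]: t=2:+1/8 = 1/8
(3j)²=2/35 [(1 3 2; -1 1 0)], sign=+1
⇒ 4πI² = 18/35
I = (-1)√(18/35/(4π)) = -0.20230066

-0.202301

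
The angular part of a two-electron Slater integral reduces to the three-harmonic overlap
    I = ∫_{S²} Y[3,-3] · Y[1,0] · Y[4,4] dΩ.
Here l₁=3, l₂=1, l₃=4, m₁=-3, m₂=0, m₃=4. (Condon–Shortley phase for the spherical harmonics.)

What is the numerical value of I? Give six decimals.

0.000000

Σmᵢ = 1 ≠ 0, so the φ-integral vanishes; I = 0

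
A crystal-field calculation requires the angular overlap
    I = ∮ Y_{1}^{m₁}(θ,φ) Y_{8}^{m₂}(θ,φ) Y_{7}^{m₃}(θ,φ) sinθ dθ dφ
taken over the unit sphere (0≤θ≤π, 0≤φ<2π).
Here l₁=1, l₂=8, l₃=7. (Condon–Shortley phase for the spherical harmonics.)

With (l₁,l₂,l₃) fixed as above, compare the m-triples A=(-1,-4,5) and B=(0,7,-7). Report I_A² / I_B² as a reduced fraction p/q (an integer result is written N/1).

2/5

l's match ⇒ only the (l;m) 3-j factors differ between A and B.
A: triangle coeff Δ(1,8,7) = 1/2040; Σ_t [2,2]: t=2:+1/1916006400 = 1/1916006400; (3j)²=1/340 [(1 8 7; -1 -4 5)], sign=+1
B: triangle coeff Δ(1,8,7) = 1/2040; Σ_t [1,1]: t=1:−1/87178291200 = -1/87178291200; (3j)²=1/136 [(1 8 7; 0 7 -7)], sign=-1
I_A²/I_B² = (1/340)/(1/136) = 2/5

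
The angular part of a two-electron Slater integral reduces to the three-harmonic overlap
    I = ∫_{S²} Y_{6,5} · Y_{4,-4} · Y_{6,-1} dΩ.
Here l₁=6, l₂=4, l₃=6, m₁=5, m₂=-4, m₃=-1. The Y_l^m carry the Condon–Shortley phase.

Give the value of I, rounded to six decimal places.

-0.102536

m-sum 0 ✓  L=16 even ✓  2≤6≤10 ✓
Π(2lᵢ+1) = 13×9×13 = 1521
triangle coeff Δ(6,4,6) = 1/15315300
Σ_t [0,4]: t=0:+1/829440 t=1:−1/25920 t=2:+1/9216 t=3:−1/25920 t=4:+1/829440 = 7/207360
(3j)²=28/2431 [(6 4 6; 0 0 0)], sign=+1
Σ_t [0,0]: t=0:+1/2903040 = 1/2903040
(3j)²=5/663 [(6 4 6; 5 -4 -1)], sign=-1
⇒ 4πI² = 420/3179
I = (-1)√(420/3179/(4π)) = -0.10253555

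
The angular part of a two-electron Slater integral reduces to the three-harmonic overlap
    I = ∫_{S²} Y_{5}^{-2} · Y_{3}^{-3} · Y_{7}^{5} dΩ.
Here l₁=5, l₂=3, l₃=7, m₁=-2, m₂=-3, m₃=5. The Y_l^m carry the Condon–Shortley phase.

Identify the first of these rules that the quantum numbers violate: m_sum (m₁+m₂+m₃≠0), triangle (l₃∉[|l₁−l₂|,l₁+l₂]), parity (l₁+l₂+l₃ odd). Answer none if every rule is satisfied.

parity

azimuthal sum: -2 − 3 + 5 = 0  ✓
2 ≤ 7 ≤ 8 (triangle on l)  ✓
L = 5 + 3 + 7 = 15 (odd)  ✗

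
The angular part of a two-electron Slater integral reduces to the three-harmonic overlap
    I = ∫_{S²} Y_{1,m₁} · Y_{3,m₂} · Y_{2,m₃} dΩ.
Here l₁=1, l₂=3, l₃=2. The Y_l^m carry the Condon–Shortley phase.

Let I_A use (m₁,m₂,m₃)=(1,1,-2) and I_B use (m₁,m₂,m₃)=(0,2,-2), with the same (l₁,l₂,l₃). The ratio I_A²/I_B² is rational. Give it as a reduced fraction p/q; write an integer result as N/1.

Same 1,3,2: normalisation and zero-m 3j drop out of the ratio.
A: Δ: 2! 0! 4! / 7! → 1/105; sum: t=0:+1/48 = 1/48; 3j²(1 3 2; 1 1 -2) = Δ·Π!·Σ² = 1/105  (sign +1)
B: Δ: 2! 0! 4! / 7! → 1/105; sum: t=1:−1/24 = -1/24; 3j²(1 3 2; 0 2 -2) = Δ·Π!·Σ² = 1/21  (sign -1)
I_A²/I_B² = (1/105)/(1/21) = 1/5

1/5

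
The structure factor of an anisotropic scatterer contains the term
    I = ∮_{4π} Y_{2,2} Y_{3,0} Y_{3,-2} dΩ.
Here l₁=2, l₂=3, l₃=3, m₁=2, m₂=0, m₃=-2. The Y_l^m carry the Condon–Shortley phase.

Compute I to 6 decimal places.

Checks pass: Σm=0; 8 even; l₃=3∈[1,5].
(2·2+1)(2·3+1)(2·3+1) = 245
Δ: 2! 2! 4! / 9! → 1/3780
sum: t=0:+1/24 t=1:−1/4 t=2:+1/24 = -1/6
3j²(2 3 3; 0 0 0) = Δ·Π!·Σ² = 4/105  (sign +1)
sum: t=0:+1/24 = 1/24
3j²(2 3 3; 2 0 -2) = Δ·Π!·Σ² = 1/21  (sign -1)
combine: 4πI² = 245·4/105·1/21 = 4/9
take √, sign -1: I = -0.18806319

-0.188063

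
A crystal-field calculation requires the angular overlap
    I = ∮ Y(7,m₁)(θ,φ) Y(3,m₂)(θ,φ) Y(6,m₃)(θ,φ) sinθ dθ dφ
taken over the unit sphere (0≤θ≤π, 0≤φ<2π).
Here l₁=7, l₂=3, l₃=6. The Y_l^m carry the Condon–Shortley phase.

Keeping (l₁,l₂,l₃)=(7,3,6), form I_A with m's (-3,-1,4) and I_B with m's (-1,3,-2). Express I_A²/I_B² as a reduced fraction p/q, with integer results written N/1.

Shared (l₁,l₂,l₃)=(7,3,6): N and (l;000)² cancel in I_A²/I_B².
A: Δ = 4!·10!·2!/17! = 1/2042040; Racah Σ t=0..2: t=0:+1/174182400 t=1:−1/2177280 t=2:+1/645120 = 191/174182400; ⇒ 3j(7 3 6; -3 -1 4)² = 36481/2042040, sgn +1
B: Δ = 4!·10!·2!/17! = 1/2042040; Racah Σ t=4..4: t=4:+1/829440 = 1/829440; ⇒ 3j(7 3 6; -1 3 -2)² = 35/2431, sgn +1
I_A²/I_B² = (36481/2042040)/(35/2431) = 36481/29400

36481/29400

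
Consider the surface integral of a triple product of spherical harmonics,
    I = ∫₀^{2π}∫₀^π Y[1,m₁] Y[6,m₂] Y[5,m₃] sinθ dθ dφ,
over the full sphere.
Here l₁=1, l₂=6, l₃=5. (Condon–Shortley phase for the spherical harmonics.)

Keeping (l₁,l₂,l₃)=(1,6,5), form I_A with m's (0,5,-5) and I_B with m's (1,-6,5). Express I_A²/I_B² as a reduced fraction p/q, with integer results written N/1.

1/6

Shared (l₁,l₂,l₃)=(1,6,5): N and (l;000)² cancel in I_A²/I_B².
A: Δ = 2!·0!·10!/13! = 1/858; Racah Σ t=1..1: t=1:−1/3628800 = -1/3628800; ⇒ 3j(1 6 5; 0 5 -5)² = 1/78, sgn -1
B: Δ = 2!·0!·10!/13! = 1/858; Racah Σ t=0..0: t=0:+1/7257600 = 1/7257600; ⇒ 3j(1 6 5; 1 -6 5)² = 1/13, sgn +1
I_A²/I_B² = (1/78)/(1/13) = 1/6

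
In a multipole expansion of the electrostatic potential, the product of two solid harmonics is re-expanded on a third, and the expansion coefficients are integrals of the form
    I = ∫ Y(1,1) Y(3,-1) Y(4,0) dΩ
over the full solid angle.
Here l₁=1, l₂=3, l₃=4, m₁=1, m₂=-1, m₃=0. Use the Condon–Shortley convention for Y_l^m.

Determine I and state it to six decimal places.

Checks pass: Σm=0; 8 even; l₃=4∈[2,4].
(2·1+1)(2·3+1)(2·4+1) = 189
Δ: 0! 2! 6! / 9! → 1/252
sum: t=0:+1/36 = 1/36
3j²(1 3 4; 0 0 0) = Δ·Π!·Σ² = 4/63  (sign +1)
sum: t=0:+1/96 = 1/96
3j²(1 3 4; 1 -1 0) = Δ·Π!·Σ² = 1/42  (sign +1)
combine: 4πI² = 189·4/63·1/42 = 2/7
take √, sign +1: I = 0.15078601

0.150786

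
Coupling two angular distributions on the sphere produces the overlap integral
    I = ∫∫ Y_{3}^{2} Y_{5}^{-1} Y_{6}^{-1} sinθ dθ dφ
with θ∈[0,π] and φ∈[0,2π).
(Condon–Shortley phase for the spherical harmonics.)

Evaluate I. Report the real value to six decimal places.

m-sum 0 ✓  L=14 even ✓  2≤6≤8 ✓
Π(2lᵢ+1) = 7×11×13 = 1001
triangle coeff Δ(3,5,6) = 1/675675
Σ_t [0,2]: t=0:+1/8640 t=1:−1/2304 t=2:+1/8640 = -7/34560
(3j)²=7/429 [(3 5 6; 0 0 0)], sign=-1
Σ_t [0,1]: t=0:+1/6912 t=1:−1/17280 = 1/11520
(3j)²=2/143 [(3 5 6; 2 -1 -1)], sign=-1
⇒ 4πI² = 98/429
I = (+1)√(98/429/(4π)) = 0.13482780

0.134828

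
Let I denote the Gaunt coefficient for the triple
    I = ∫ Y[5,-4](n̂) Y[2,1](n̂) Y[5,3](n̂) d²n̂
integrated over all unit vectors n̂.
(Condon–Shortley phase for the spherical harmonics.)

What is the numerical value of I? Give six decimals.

m-sum 0 ✓  L=12 even ✓  3≤5≤7 ✓
Π(2lᵢ+1) = 11×5×11 = 605
triangle coeff Δ(5,2,5) = 1/38610
Σ_t [0,2]: t=0:+1/2880 t=1:−1/576 t=2:+1/2880 = -1/960
(3j)²=10/429 [(5 2 5; 0 0 0)], sign=+1
Σ_t [1,2]: t=1:−1/80640 t=2:+1/10080 = 1/11520
(3j)²=49/1430 [(5 2 5; -4 1 3)], sign=+1
⇒ 4πI² = 245/507
I = (+1)√(245/507/(4π)) = 0.19609844

0.196098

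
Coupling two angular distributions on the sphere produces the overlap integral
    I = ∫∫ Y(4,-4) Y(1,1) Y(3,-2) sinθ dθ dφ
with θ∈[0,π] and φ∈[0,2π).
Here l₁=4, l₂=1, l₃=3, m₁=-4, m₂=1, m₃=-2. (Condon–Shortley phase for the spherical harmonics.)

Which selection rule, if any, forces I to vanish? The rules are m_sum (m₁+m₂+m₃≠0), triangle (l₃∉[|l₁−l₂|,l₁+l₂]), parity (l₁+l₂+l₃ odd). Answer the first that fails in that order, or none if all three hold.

m_sum

m₁+m₂+m₃ = -4 + 1 − 2 = -5  ✗
triangle: |4−1|=3 ≤ l₃=3 ≤ 4+1=5
parity: l₁+l₂+l₃ = 8 is even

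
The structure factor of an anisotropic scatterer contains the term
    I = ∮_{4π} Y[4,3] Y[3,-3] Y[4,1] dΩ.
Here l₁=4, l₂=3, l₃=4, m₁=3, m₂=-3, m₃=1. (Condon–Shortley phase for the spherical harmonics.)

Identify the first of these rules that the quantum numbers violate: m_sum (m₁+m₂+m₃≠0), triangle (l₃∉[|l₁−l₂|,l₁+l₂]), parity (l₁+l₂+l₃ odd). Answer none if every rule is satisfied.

m_sum

m₁+m₂+m₃ = 3 − 3 + 1 = 1  ✗
triangle: |4−3|=1 ≤ l₃=4 ≤ 4+3=7
parity: l₁+l₂+l₃ = 11 is odd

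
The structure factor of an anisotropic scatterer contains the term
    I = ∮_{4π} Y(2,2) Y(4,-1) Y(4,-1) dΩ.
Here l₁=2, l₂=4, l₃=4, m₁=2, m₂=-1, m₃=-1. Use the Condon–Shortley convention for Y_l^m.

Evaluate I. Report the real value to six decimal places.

0.200662

Checks pass: Σm=0; 10 even; l₃=4∈[2,6].
(2·2+1)(2·4+1)(2·4+1) = 405
Δ: 2! 2! 6! / 11! → 1/13860
sum: t=0:+1/192 t=1:−1/36 t=2:+1/192 = -5/288
3j²(2 4 4; 0 0 0) = Δ·Π!·Σ² = 20/693  (sign -1)
sum: t=0:+1/144 = 1/144
3j²(2 4 4; 2 -1 -1) = Δ·Π!·Σ² = 10/231  (sign -1)
combine: 4πI² = 405·20/693·10/231 = 3000/5929
take √, sign +1: I = 0.20066192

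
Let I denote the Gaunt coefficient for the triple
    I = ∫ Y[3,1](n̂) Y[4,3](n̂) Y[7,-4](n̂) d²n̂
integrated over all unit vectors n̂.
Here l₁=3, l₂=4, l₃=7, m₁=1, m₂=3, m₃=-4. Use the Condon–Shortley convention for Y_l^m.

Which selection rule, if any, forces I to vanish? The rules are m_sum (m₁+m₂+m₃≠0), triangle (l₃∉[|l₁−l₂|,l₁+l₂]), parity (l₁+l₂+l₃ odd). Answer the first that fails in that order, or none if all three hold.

none

Σmᵢ = 0  ✓
l₃∈[|l₁−l₂|,l₁+l₂]=[1,7], have l₃=7  ✓
Σlᵢ = 14 ⇒ even  ✓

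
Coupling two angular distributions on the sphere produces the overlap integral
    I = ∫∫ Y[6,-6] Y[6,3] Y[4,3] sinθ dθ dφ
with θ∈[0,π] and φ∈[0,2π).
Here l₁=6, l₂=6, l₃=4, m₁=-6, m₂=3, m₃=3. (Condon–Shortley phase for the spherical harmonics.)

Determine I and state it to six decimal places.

-0.119136

Checks pass: Σm=0; 16 even; l₃=4∈[0,12].
(2·6+1)(2·6+1)(2·4+1) = 1521
Δ: 8! 4! 4! / 17! → 1/15315300
sum: t=2:+1/829440 t=3:−1/25920 t=4:+1/9216 t=5:−1/25920 t=6:+1/829440 = 7/207360
3j²(6 6 4; 0 0 0) = Δ·Π!·Σ² = 28/2431  (sign +1)
sum: t=8:+1/5806080 = 1/5806080
3j²(6 6 4; -6 3 3) = Δ·Π!·Σ² = 9/884  (sign -1)
combine: 4πI² = 1521·28/2431·9/884 = 567/3179
take √, sign -1: I = -0.11913554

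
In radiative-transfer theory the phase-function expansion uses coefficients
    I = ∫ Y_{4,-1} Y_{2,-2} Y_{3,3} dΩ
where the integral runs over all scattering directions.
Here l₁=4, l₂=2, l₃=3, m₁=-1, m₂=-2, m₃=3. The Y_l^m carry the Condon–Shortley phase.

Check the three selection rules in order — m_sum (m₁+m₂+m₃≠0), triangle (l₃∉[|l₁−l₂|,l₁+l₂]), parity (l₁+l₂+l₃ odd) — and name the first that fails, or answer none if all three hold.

parity

m₁+m₂+m₃ = -1 − 2 + 3 = 0  ✓
triangle: |4−2|=2 ≤ l₃=3 ≤ 4+2=6  ✓
parity: l₁+l₂+l₃ = 9 is odd  ✗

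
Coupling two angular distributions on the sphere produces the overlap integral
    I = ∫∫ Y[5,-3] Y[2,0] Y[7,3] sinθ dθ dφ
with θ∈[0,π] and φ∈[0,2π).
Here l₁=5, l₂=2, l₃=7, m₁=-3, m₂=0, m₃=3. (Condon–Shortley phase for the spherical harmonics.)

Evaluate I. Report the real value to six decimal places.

-0.186208

Rules hold: Σm=0, L=14 even, 3≤7≤7.
N = 11·5·15 = 825
Δ = 0!·10!·4!/15! = 1/15015
Racah Σ t=0..0: t=0:+1/57600 = 1/57600
⇒ 3j(5 2 7; 0 0 0)² = 21/715, sgn -1
Racah Σ t=0..0: t=0:+1/322560 = 1/322560
⇒ 3j(5 2 7; -3 0 3)² = 18/1001, sgn +1
4πI² = N·(3j₀)²·(3jₘ)² = 810/1859
I = -1·√(0.435718/4π) = -0.18620781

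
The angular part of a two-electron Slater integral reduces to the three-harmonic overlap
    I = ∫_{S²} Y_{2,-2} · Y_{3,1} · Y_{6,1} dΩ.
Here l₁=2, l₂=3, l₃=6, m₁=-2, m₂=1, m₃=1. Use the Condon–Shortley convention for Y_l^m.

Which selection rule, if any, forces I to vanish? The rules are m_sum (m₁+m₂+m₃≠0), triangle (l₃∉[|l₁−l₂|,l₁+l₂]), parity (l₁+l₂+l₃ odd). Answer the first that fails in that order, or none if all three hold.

triangle

Σmᵢ = 0  ✓
l₃∈[|l₁−l₂|,l₁+l₂]=[1,5], have l₃=6  ✗
Σlᵢ = 11 ⇒ odd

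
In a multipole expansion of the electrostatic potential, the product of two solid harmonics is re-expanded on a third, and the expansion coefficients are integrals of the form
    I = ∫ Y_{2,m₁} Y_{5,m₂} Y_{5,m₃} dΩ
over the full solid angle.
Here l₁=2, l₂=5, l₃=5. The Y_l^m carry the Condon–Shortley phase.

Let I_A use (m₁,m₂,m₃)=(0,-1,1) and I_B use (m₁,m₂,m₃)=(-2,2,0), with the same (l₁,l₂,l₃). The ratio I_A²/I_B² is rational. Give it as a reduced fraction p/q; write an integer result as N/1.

81/140

Shared (l₁,l₂,l₃)=(2,5,5): N and (l;000)² cancel in I_A²/I_B².
A: Δ = 2!·2!·8!/13! = 1/38610; Racah Σ t=0..2: t=0:+1/2304 t=1:−1/720 t=2:+1/5760 = -1/1280; ⇒ 3j(2 5 5; 0 -1 1)² = 27/1430, sgn -1
B: Δ = 2!·2!·8!/13! = 1/38610; Racah Σ t=2..2: t=2:+1/2880 = 1/2880; ⇒ 3j(2 5 5; -2 2 0)² = 14/429, sgn -1
I_A²/I_B² = (27/1430)/(14/429) = 81/140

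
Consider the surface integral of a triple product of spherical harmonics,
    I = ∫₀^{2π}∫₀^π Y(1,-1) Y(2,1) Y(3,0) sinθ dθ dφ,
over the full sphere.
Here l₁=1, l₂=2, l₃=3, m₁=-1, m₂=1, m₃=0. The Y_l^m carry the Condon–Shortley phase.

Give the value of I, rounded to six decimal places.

Rules hold: Σm=0, L=6 even, 1≤3≤3.
N = 3·5·7 = 105
Δ = 0!·2!·4!/7! = 1/105
Racah Σ t=0..0: t=0:+1/4 = 1/4
⇒ 3j(1 2 3; 0 0 0)² = 3/35, sgn -1
Racah Σ t=0..0: t=0:+1/12 = 1/12
⇒ 3j(1 2 3; -1 1 0)² = 1/35, sgn -1
4πI² = N·(3j₀)²·(3jₘ)² = 9/35
I = +1·√(0.257143/4π) = 0.14304817

0.143048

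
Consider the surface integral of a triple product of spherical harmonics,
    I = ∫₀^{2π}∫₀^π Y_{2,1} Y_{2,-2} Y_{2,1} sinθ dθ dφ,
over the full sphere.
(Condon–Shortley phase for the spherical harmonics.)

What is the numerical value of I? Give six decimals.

0.220728

Rules hold: Σm=0, L=6 even, 0≤2≤4.
N = 5·5·5 = 125
Δ = 2!·2!·2!/7! = 1/630
Racah Σ t=0..2: t=0:+1/8 t=1:−1/1 t=2:+1/8 = -3/4
⇒ 3j(2 2 2; 0 0 0)² = 2/35, sgn -1
Racah Σ t=0..0: t=0:+1/4 = 1/4
⇒ 3j(2 2 2; 1 -2 1)² = 3/35, sgn -1
4πI² = N·(3j₀)²·(3jₘ)² = 30/49
I = +1·√(0.612245/4π) = 0.22072812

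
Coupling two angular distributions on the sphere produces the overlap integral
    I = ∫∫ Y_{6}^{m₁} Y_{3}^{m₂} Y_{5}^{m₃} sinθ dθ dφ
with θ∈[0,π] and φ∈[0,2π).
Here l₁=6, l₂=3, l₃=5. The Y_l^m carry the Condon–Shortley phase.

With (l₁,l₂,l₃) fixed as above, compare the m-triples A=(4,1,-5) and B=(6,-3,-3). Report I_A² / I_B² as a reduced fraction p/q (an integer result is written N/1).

18/11

Shared (l₁,l₂,l₃)=(6,3,5): N and (l;000)² cancel in I_A²/I_B².
A: Δ = 4!·8!·2!/15! = 1/675675; Racah Σ t=2..2: t=2:+1/322560 = 1/322560; ⇒ 3j(6 3 5; 4 1 -5)² = 18/1001, sgn +1
B: Δ = 4!·8!·2!/15! = 1/675675; Racah Σ t=0..0: t=0:+1/1935360 = 1/1935360; ⇒ 3j(6 3 5; 6 -3 -3)² = 1/91, sgn +1
I_A²/I_B² = (18/1001)/(1/91) = 18/11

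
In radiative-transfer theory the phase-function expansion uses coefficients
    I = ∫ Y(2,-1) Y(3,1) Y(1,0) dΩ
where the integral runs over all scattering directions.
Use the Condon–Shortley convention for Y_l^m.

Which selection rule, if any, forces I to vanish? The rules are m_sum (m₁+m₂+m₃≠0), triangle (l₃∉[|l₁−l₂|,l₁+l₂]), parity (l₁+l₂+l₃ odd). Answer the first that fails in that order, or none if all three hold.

Σmᵢ = 0  ✓
l₃∈[|l₁−l₂|,l₁+l₂]=[1,5], have l₃=1  ✓
Σlᵢ = 6 ⇒ even  ✓

none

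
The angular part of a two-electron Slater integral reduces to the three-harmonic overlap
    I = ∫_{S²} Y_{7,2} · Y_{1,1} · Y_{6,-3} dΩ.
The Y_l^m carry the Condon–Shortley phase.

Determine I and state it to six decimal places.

Rules hold: Σm=0, L=14 even, 6≤6≤8.
N = 15·3·13 = 585
Δ = 2!·12!·0!/15! = 1/1365
Racah Σ t=1..1: t=1:−1/518400 = -1/518400
⇒ 3j(7 1 6; 0 0 0)² = 7/195, sgn -1
Racah Σ t=2..2: t=2:+1/4354560 = 1/4354560
⇒ 3j(7 1 6; 2 1 -3)² = 2/273, sgn -1
4πI² = N·(3j₀)²·(3jₘ)² = 2/13
I = +1·√(0.153846/4π) = 0.11064668

0.110647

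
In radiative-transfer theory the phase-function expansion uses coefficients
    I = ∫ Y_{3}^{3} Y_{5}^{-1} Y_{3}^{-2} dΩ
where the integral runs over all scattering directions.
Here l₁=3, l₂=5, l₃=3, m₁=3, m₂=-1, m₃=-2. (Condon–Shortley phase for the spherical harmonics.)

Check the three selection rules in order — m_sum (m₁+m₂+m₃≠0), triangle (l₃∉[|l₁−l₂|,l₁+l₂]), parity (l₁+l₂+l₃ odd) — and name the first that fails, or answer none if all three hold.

parity

Σmᵢ = 0  ✓
l₃∈[|l₁−l₂|,l₁+l₂]=[2,8], have l₃=3  ✓
Σlᵢ = 11 ⇒ odd  ✗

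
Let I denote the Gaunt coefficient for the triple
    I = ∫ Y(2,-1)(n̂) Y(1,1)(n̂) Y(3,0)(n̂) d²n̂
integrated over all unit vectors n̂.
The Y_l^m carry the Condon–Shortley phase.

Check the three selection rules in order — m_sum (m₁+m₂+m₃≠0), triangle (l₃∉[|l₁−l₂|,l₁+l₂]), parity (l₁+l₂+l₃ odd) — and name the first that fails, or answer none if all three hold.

Σmᵢ = 0  ✓
l₃∈[|l₁−l₂|,l₁+l₂]=[1,3], have l₃=3  ✓
Σlᵢ = 6 ⇒ even  ✓

none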